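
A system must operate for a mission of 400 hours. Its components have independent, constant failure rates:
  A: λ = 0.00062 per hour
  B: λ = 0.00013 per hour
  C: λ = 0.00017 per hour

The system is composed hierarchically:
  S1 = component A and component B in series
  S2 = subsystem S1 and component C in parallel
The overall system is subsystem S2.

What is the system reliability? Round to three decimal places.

0.983

R(A) = exp(−0.00062 × 400) = 0.78036
R(B) = exp(−0.00013 × 400) = 0.94933
R(C) = exp(−0.00017 × 400) = 0.93426
Series (A and B): 0.78036 × 0.94933 = 0.74082
Parallel ([0.74082] and C): 1 − (1 − 0.74082)(1 − 0.93426) = 0.983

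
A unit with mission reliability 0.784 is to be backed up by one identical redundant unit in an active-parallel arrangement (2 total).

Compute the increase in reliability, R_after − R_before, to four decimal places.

0.1693

R_before = 0.784
R_after = 1 − (1 − 0.784)^2 = 0.9533
ΔR = 0.9533 − 0.784 = 0.1693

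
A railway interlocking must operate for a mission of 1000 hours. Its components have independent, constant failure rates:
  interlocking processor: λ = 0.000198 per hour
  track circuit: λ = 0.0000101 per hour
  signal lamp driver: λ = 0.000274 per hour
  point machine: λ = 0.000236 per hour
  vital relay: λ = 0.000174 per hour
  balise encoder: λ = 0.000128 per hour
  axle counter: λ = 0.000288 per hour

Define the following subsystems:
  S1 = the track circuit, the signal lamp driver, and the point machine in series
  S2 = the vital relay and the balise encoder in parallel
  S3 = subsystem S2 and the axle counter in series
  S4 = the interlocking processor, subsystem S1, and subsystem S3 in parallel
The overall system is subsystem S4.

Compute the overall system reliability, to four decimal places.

R(interlocking processor) = exp(−0.000198 × 1000) = 0.820370
R(track circuit) = exp(−0.0000101 × 1000) = 0.989951
R(signal lamp driver) = exp(−0.000274 × 1000) = 0.760332
R(point machine) = exp(−0.000236 × 1000) = 0.789781
R(vital relay) = exp(−0.000174 × 1000) = 0.840297
R(balise encoder) = exp(−0.000128 × 1000) = 0.879853
R(axle counter) = exp(−0.000288 × 1000) = 0.749762
Series (track circuit, signal lamp driver, and point machine): 0.989951 × 0.760332 × 0.789781 = 0.594461
Parallel (vital relay and balise encoder): 1 − (1 − 0.840297)(1 − 0.879853) = 0.980812
Series ([0.980812] and axle counter): 0.980812 × 0.749762 = 0.735376
Parallel (interlocking processor, [0.594461], and [0.735376]): 1 − (1 − 0.820370)(1 − 0.594461)(1 − 0.735376) = 0.9807

0.9807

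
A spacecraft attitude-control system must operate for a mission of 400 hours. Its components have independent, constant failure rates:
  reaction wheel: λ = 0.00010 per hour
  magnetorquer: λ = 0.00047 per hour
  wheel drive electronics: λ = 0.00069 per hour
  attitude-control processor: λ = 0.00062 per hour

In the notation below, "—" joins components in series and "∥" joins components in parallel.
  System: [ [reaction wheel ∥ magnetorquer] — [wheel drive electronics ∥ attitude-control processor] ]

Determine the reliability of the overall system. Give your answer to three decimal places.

0.941

R(reaction wheel) = exp(−0.00010 × 400) = 0.96079
R(magnetorquer) = exp(−0.00047 × 400) = 0.82861
R(wheel drive electronics) = exp(−0.00069 × 400) = 0.75881
R(attitude-control processor) = exp(−0.00062 × 400) = 0.78036
Parallel (reaction wheel and magnetorquer): 1 − (1 − 0.96079)(1 − 0.82861) = 0.99328
Parallel (wheel drive electronics and attitude-control processor): 1 − (1 − 0.75881)(1 − 0.78036) = 0.94703
Series ([0.99328] and [0.94703]): 0.99328 × 0.94703 = 0.941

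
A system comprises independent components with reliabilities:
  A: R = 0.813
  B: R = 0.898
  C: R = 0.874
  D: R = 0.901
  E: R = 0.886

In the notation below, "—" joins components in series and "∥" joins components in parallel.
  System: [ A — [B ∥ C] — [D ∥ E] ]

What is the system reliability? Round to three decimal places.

0.793

Parallel (B and C): 1 − (1 − 0.89800)(1 − 0.87400) = 0.98715
Parallel (D and E): 1 − (1 − 0.90100)(1 − 0.88600) = 0.98871
Series (A, [0.98715], and [0.98871]): 0.81300 × 0.98715 × 0.98871 = 0.793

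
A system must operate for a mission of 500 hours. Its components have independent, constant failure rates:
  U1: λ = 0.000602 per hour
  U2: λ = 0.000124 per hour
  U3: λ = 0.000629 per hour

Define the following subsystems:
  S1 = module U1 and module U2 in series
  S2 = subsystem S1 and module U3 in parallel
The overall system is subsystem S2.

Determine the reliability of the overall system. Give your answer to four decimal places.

0.9179

R(U1) = exp(−0.000602 × 500) = 0.740078
R(U2) = exp(−0.000124 × 500) = 0.939883
R(U3) = exp(−0.000629 × 500) = 0.730154
Series (U1 and U2): 0.740078 × 0.939883 = 0.695587
Parallel ([0.695587] and U3): 1 − (1 − 0.695587)(1 − 0.730154) = 0.9179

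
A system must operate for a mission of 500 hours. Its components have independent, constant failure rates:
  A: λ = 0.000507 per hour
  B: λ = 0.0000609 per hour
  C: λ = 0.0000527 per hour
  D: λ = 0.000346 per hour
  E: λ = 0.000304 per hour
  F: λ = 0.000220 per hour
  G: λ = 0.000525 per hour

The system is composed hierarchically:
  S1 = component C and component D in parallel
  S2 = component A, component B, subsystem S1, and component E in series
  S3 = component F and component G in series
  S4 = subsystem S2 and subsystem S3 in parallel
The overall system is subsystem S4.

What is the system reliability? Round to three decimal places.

0.889

R(A) = exp(−0.000507 × 500) = 0.77608
R(B) = exp(−0.0000609 × 500) = 0.97001
R(C) = exp(−0.0000527 × 500) = 0.97399
R(D) = exp(−0.000346 × 500) = 0.84114
R(E) = exp(−0.000304 × 500) = 0.85899
R(F) = exp(−0.000220 × 500) = 0.89583
R(G) = exp(−0.000525 × 500) = 0.76913
Parallel (C and D): 1 − (1 − 0.97399)(1 − 0.84114) = 0.99587
Series (A, B, [0.99587], and E): 0.77608 × 0.97001 × 0.99587 × 0.85899 = 0.64398
Series (F and G): 0.89583 × 0.76913 = 0.68901
Parallel ([0.64398] and [0.68901]): 1 − (1 − 0.64398)(1 − 0.68901) = 0.889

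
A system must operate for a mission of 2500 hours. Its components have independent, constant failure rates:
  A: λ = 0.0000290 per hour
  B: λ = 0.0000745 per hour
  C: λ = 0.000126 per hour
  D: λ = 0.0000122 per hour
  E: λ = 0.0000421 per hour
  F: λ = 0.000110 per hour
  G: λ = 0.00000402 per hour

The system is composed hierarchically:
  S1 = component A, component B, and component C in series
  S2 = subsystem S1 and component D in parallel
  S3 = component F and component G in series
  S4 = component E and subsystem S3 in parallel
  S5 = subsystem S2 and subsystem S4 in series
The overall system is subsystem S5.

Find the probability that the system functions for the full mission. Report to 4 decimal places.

0.9624

R(A) = exp(−0.0000290 × 2500) = 0.930066
R(B) = exp(−0.0000745 × 2500) = 0.830066
R(C) = exp(−0.000126 × 2500) = 0.729789
R(D) = exp(−0.0000122 × 2500) = 0.969960
R(E) = exp(−0.0000421 × 2500) = 0.900099
R(F) = exp(−0.000110 × 2500) = 0.759572
R(G) = exp(−0.00000402 × 2500) = 0.990000
Series (A, B, and C): 0.930066 × 0.830066 × 0.729789 = 0.563409
Parallel ([0.563409] and D): 1 − (1 − 0.563409)(1 − 0.969960) = 0.986885
Series (F and G): 0.759572 × 0.990000 = 0.751976
Parallel (E and [0.751976]): 1 − (1 − 0.900099)(1 − 0.751976) = 0.975222
Series ([0.986885] and [0.975222]): 0.986885 × 0.975222 = 0.9624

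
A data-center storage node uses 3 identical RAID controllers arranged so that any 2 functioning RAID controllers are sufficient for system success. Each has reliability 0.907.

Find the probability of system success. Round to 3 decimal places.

R = Σ_{i=2}^{3} C(3,i) p^i (1−p)^{3−i} with p = 0.907
C(3,2)·0.907^2·0.093^1 = 0.22952
C(3,3)·0.907^3·0.093^0 = 0.74614
Sum = 0.976

0.976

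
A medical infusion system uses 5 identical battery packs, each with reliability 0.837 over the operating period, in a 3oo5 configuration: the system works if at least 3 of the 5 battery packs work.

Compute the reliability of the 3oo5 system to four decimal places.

R = Σ_{i=3}^{5} C(5,i) p^i (1−p)^{5−i} with p = 0.837
C(5,3)·0.837^3·0.163^2 = 0.155794
C(5,4)·0.837^4·0.163^1 = 0.399999
C(5,5)·0.837^5·0.163^0 = 0.410797
Sum = 0.9666

0.9666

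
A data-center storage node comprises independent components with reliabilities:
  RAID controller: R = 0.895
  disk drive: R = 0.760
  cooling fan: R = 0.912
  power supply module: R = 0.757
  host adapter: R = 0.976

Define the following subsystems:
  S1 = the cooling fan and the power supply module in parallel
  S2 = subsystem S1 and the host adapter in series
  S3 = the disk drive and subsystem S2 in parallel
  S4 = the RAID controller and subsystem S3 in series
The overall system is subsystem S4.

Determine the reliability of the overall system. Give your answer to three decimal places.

0.885

Parallel (cooling fan and power supply module): 1 − (1 − 0.91200)(1 − 0.75700) = 0.97862
Series ([0.97862] and host adapter): 0.97862 × 0.97600 = 0.95513
Parallel (disk drive and [0.95513]): 1 − (1 − 0.76000)(1 − 0.95513) = 0.98923
Series (RAID controller and [0.98923]): 0.89500 × 0.98923 = 0.885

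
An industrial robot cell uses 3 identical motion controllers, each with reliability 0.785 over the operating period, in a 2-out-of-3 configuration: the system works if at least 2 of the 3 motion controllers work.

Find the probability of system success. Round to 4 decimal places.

R = Σ_{i=2}^{3} C(3,i) p^i (1−p)^{3−i} with p = 0.785
C(3,2)·0.785^2·0.215^1 = 0.397465
C(3,3)·0.785^3·0.215^0 = 0.483737
Sum = 0.8812

0.8812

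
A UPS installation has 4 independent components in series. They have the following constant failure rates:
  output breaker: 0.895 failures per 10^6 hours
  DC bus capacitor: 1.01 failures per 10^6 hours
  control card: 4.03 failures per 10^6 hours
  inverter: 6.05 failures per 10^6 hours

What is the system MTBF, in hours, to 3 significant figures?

83400

Series of exponential components: λ_sys = Σ λ_i
λ_sys = 0.000000895 + 0.00000101 + 0.00000403 + 0.00000605 = 1.1985e-05 /h
MTBF = 1 / λ_sys = 83400 h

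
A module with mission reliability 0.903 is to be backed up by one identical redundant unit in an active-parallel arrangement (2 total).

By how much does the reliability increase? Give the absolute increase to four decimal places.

R_before = 0.903
R_after = 1 − (1 − 0.903)^2 = 0.9906
ΔR = 0.9906 − 0.903 = 0.0876

0.0876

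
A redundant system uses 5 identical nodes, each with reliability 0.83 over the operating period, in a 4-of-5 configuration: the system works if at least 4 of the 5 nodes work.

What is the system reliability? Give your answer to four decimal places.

R = Σ_{i=4}^{5} C(5,i) p^i (1−p)^{5−i} with p = 0.83
C(5,4)·0.83^4·0.17^1 = 0.403396
C(5,5)·0.83^5·0.17^0 = 0.393904
Sum = 0.7973

0.7973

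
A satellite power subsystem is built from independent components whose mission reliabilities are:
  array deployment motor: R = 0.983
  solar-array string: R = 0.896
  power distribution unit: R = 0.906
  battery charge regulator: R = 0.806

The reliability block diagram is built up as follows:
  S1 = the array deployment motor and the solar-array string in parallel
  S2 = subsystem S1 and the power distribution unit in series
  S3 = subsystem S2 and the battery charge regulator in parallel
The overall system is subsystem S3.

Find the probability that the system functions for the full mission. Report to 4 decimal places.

0.9815

Parallel (array deployment motor and solar-array string): 1 − (1 − 0.983000)(1 − 0.896000) = 0.998232
Series ([0.998232] and power distribution unit): 0.998232 × 0.906000 = 0.904398
Parallel ([0.904398] and battery charge regulator): 1 − (1 − 0.904398)(1 − 0.806000) = 0.9815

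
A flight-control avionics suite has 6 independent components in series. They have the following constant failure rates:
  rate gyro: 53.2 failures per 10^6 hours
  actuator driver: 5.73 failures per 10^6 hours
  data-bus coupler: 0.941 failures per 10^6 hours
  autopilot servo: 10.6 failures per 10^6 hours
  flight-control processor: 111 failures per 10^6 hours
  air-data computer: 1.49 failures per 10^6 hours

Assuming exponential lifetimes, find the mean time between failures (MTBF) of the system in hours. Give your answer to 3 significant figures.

5470

Series of exponential components: λ_sys = Σ λ_i
λ_sys = 0.0000532 + 0.00000573 + 0.000000941 + 0.0000106 + 0.000111 + 0.00000149 = 1.8296e-04 /h
MTBF = 1 / λ_sys = 5470 h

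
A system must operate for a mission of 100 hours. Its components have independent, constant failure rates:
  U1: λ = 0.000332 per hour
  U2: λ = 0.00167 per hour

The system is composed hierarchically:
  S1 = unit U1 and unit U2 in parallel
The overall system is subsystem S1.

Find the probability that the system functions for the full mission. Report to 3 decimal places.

R(U1) = exp(−0.000332 × 100) = 0.96735
R(U2) = exp(−0.00167 × 100) = 0.84620
Parallel (U1 and U2): 1 − (1 − 0.96735)(1 − 0.84620) = 0.995

0.995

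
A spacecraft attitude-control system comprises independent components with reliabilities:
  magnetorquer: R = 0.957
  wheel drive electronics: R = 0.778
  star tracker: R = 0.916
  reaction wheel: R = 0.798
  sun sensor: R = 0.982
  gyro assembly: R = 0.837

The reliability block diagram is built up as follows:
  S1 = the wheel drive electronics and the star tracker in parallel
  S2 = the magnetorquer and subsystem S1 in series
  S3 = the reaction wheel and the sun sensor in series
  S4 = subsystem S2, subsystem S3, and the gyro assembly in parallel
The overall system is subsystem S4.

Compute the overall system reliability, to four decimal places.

0.9979

Parallel (wheel drive electronics and star tracker): 1 − (1 − 0.778000)(1 − 0.916000) = 0.981352
Series (magnetorquer and [0.981352]): 0.957000 × 0.981352 = 0.939154
Series (reaction wheel and sun sensor): 0.798000 × 0.982000 = 0.783636
Parallel ([0.939154], [0.783636], and gyro assembly): 1 − (1 − 0.939154)(1 − 0.783636)(1 − 0.837000) = 0.9979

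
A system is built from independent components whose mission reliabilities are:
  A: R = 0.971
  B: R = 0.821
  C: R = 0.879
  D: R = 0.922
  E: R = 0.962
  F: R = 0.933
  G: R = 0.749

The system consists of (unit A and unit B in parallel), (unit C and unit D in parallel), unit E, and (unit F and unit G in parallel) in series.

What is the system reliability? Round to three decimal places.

0.932

Parallel (A and B): 1 − (1 − 0.97100)(1 − 0.82100) = 0.99481
Parallel (C and D): 1 − (1 − 0.87900)(1 − 0.92200) = 0.99056
Parallel (F and G): 1 − (1 − 0.93300)(1 − 0.74900) = 0.98318
Series ([0.99481], [0.99056], E, and [0.98318]): 0.99481 × 0.99056 × 0.96200 × 0.98318 = 0.932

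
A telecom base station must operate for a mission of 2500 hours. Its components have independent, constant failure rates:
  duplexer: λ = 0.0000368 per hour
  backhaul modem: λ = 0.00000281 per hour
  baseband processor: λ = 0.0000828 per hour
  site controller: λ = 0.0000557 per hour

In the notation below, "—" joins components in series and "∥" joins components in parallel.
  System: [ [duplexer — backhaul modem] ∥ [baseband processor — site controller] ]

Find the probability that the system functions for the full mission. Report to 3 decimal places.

R(duplexer) = exp(−0.0000368 × 2500) = 0.91211
R(backhaul modem) = exp(−0.00000281 × 2500) = 0.99300
R(baseband processor) = exp(−0.0000828 × 2500) = 0.81302
R(site controller) = exp(−0.0000557 × 2500) = 0.87001
Series (duplexer and backhaul modem): 0.91211 × 0.99300 = 0.90573
Series (baseband processor and site controller): 0.81302 × 0.87001 = 0.70734
Parallel ([0.90573] and [0.70734]): 1 − (1 − 0.90573)(1 − 0.70734) = 0.972

0.972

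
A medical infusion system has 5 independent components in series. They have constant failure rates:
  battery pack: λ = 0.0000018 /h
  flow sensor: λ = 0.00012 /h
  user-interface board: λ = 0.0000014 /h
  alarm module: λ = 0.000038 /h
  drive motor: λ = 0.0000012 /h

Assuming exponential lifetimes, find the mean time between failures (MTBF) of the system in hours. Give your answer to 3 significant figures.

Series of exponential components: λ_sys = Σ λ_i
λ_sys = 0.0000018 + 0.00012 + 0.0000014 + 0.000038 + 0.0000012 = 1.6240e-04 /h
MTBF = 1 / λ_sys = 6160 h

6160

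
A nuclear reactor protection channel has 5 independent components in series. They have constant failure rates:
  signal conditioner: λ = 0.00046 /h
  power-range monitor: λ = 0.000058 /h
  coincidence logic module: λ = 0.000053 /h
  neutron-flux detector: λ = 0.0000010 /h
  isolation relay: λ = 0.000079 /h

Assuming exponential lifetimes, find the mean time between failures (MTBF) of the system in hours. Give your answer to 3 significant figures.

Series of exponential components: λ_sys = Σ λ_i
λ_sys = 0.00046 + 0.000058 + 0.000053 + 0.0000010 + 0.000079 = 6.5100e-04 /h
MTBF = 1 / λ_sys = 1540 h

1540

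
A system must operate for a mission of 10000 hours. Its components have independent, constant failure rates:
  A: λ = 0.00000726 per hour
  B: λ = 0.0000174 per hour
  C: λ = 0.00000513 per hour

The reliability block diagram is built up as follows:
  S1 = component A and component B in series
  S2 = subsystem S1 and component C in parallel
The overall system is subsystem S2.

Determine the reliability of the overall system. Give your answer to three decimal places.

R(A) = exp(−0.00000726 × 10000) = 0.92997
R(B) = exp(−0.0000174 × 10000) = 0.84030
R(C) = exp(−0.00000513 × 10000) = 0.94999
Series (A and B): 0.92997 × 0.84030 = 0.78145
Parallel ([0.78145] and C): 1 − (1 − 0.78145)(1 − 0.94999) = 0.989

0.989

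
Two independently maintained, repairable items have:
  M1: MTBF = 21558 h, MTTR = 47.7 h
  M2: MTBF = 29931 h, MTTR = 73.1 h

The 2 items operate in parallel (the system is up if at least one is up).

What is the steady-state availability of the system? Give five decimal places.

0.99999

A(M1) = MTBF/(MTBF+MTTR) = 21558/(21558+47.7) = 0.997792
A(M2) = MTBF/(MTBF+MTTR) = 29931/(29931+73.1) = 0.997564
Parallel availability: 1 − (1 − 0.997792)(1 − 0.997564) = 0.99999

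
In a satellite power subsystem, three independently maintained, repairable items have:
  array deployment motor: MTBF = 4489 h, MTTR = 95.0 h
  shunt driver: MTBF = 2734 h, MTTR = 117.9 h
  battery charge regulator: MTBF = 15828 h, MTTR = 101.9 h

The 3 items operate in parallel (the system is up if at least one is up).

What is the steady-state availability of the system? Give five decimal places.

0.99999

A(array deployment motor) = MTBF/(MTBF+MTTR) = 4489/(4489+95.0) = 0.979276
A(shunt driver) = MTBF/(MTBF+MTTR) = 2734/(2734+117.9) = 0.958659
A(battery charge regulator) = MTBF/(MTBF+MTTR) = 15828/(15828+101.9) = 0.993603
Parallel availability: 1 − (1 − 0.979276)(1 − 0.958659)(1 − 0.993603) = 0.99999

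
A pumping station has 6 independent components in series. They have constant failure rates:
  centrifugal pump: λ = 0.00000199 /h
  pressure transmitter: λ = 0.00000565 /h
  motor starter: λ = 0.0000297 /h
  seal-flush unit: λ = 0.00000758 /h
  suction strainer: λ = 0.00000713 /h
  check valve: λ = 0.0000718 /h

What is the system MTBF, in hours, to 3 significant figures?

8070

Series of exponential components: λ_sys = Σ λ_i
λ_sys = 0.00000199 + 0.00000565 + 0.0000297 + 0.00000758 + 0.00000713 + 0.0000718 = 1.2385e-04 /h
MTBF = 1 / λ_sys = 8070 h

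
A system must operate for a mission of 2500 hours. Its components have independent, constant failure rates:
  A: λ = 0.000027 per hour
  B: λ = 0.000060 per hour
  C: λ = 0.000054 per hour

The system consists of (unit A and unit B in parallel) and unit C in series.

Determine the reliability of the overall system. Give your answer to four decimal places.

0.8658

R(A) = exp(−0.000027 × 2500) = 0.934728
R(B) = exp(−0.000060 × 2500) = 0.860708
R(C) = exp(−0.000054 × 2500) = 0.873716
Parallel (A and B): 1 − (1 − 0.934728)(1 − 0.860708) = 0.990908
Series ([0.990908] and C): 0.990908 × 0.873716 = 0.8658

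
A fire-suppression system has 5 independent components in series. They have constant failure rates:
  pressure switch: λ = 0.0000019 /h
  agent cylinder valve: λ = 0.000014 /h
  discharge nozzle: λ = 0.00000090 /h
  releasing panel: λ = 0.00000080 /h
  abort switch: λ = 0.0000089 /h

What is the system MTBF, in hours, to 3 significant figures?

Series of exponential components: λ_sys = Σ λ_i
λ_sys = 0.0000019 + 0.000014 + 0.00000090 + 0.00000080 + 0.0000089 = 2.6500e-05 /h
MTBF = 1 / λ_sys = 37700 h

37700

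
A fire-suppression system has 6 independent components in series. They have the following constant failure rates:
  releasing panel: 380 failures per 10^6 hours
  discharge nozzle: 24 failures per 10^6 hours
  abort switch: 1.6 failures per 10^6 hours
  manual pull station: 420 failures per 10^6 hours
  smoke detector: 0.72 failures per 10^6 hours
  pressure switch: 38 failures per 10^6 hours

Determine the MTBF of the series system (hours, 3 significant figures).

1160

Series of exponential components: λ_sys = Σ λ_i
λ_sys = 0.00038 + 0.000024 + 0.0000016 + 0.00042 + 0.00000072 + 0.000038 = 8.6432e-04 /h
MTBF = 1 / λ_sys = 1160 h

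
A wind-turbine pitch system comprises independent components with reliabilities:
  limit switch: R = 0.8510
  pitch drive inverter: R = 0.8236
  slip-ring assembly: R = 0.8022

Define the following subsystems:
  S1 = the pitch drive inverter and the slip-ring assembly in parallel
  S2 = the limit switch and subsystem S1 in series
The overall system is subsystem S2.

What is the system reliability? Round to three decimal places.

0.821

Parallel (pitch drive inverter and slip-ring assembly): 1 − (1 − 0.82360)(1 − 0.80220) = 0.96511
Series (limit switch and [0.96511]): 0.85100 × 0.96511 = 0.821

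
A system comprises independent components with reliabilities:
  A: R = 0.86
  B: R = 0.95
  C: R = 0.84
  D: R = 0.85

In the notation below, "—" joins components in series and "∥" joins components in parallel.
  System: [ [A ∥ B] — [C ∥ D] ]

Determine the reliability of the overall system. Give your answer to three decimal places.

0.969

Parallel (A and B): 1 − (1 − 0.86000)(1 − 0.95000) = 0.99300
Parallel (C and D): 1 − (1 − 0.84000)(1 − 0.85000) = 0.97600
Series ([0.99300] and [0.97600]): 0.99300 × 0.97600 = 0.969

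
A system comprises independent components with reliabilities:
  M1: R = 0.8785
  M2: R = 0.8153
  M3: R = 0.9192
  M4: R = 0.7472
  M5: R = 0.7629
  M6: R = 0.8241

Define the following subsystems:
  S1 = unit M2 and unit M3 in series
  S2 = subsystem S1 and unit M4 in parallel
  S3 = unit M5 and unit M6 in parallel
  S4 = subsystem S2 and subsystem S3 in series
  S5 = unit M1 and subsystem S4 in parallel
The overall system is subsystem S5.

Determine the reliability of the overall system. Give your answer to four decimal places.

Series (M2 and M3): 0.815300 × 0.919200 = 0.749424
Parallel ([0.749424] and M4): 1 − (1 − 0.749424)(1 − 0.747200) = 0.936654
Parallel (M5 and M6): 1 − (1 − 0.762900)(1 − 0.824100) = 0.958294
Series ([0.936654] and [0.958294]): 0.936654 × 0.958294 = 0.897590
Parallel (M1 and [0.897590]): 1 − (1 − 0.878500)(1 − 0.897590) = 0.9876

0.9876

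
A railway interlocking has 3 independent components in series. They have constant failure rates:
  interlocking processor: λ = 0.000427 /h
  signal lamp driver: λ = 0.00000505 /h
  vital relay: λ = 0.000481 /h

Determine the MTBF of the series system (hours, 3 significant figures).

Series of exponential components: λ_sys = Σ λ_i
λ_sys = 0.000427 + 0.00000505 + 0.000481 = 9.1305e-04 /h
MTBF = 1 / λ_sys = 1100 h

1100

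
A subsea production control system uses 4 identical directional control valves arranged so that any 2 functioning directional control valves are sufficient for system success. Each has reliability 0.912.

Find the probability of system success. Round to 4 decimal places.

R = Σ_{i=2}^{4} C(4,i) p^i (1−p)^{4−i} with p = 0.912
C(4,2)·0.912^2·0.088^2 = 0.038646
C(4,3)·0.912^3·0.088^1 = 0.267010
C(4,4)·0.912^4·0.088^0 = 0.691798
Sum = 0.9975

0.9975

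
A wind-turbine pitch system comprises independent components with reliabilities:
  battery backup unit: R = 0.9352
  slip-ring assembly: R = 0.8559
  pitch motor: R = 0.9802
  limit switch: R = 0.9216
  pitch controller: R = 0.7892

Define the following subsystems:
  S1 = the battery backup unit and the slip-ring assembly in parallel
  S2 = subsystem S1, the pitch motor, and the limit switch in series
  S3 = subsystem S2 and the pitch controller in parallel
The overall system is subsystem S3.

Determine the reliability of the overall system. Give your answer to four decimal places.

0.9778

Parallel (battery backup unit and slip-ring assembly): 1 − (1 − 0.935200)(1 − 0.855900) = 0.990662
Series ([0.990662], pitch motor, and limit switch): 0.990662 × 0.980200 × 0.921600 = 0.894917
Parallel ([0.894917] and pitch controller): 1 − (1 − 0.894917)(1 − 0.789200) = 0.9778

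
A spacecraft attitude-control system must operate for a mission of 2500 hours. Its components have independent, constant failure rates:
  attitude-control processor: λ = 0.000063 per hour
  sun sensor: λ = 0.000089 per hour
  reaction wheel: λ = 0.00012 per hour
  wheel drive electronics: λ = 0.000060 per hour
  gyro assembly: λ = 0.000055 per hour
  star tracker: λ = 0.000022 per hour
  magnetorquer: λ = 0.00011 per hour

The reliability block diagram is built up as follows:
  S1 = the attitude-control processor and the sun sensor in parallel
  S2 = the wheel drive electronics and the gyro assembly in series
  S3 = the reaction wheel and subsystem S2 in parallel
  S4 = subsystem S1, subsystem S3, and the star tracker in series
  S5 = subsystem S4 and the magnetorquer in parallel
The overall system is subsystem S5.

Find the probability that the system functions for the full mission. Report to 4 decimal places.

R(attitude-control processor) = exp(−0.000063 × 2500) = 0.854277
R(sun sensor) = exp(−0.000089 × 2500) = 0.800515
R(reaction wheel) = exp(−0.00012 × 2500) = 0.740818
R(wheel drive electronics) = exp(−0.000060 × 2500) = 0.860708
R(gyro assembly) = exp(−0.000055 × 2500) = 0.871534
R(star tracker) = exp(−0.000022 × 2500) = 0.946485
R(magnetorquer) = exp(−0.00011 × 2500) = 0.759572
Parallel (attitude-control processor and sun sensor): 1 − (1 − 0.854277)(1 − 0.800515) = 0.970930
Series (wheel drive electronics and gyro assembly): 0.860708 × 0.871534 = 0.750136
Parallel (reaction wheel and [0.750136]): 1 − (1 − 0.740818)(1 − 0.750136) = 0.935240
Series ([0.970930], [0.935240], and star tracker): 0.970930 × 0.935240 × 0.946485 = 0.859458
Parallel ([0.859458] and magnetorquer): 1 − (1 − 0.859458)(1 − 0.759572) = 0.9662

0.9662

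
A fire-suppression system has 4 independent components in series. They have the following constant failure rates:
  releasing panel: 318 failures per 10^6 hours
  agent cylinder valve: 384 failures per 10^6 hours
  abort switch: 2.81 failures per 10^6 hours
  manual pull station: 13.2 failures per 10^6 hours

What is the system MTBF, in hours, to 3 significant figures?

Series of exponential components: λ_sys = Σ λ_i
λ_sys = 0.000318 + 0.000384 + 0.00000281 + 0.0000132 = 7.1801e-04 /h
MTBF = 1 / λ_sys = 1390 h

1390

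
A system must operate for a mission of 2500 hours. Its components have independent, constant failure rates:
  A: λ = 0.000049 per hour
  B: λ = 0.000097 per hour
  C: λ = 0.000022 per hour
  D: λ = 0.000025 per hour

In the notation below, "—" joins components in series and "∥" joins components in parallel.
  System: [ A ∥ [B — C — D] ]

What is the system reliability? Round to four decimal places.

0.9651

R(A) = exp(−0.000049 × 2500) = 0.884706
R(B) = exp(−0.000097 × 2500) = 0.784664
R(C) = exp(−0.000022 × 2500) = 0.946485
R(D) = exp(−0.000025 × 2500) = 0.939413
Series (B, C, and D): 0.784664 × 0.946485 × 0.939413 = 0.697676
Parallel (A and [0.697676]): 1 − (1 − 0.884706)(1 − 0.697676) = 0.9651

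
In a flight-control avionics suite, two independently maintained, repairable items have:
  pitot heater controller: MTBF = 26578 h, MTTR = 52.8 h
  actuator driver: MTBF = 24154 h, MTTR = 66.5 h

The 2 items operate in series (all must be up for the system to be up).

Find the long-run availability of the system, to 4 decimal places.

0.9953

A(pitot heater controller) = MTBF/(MTBF+MTTR) = 26578/(26578+52.8) = 0.998017
A(actuator driver) = MTBF/(MTBF+MTTR) = 24154/(24154+66.5) = 0.997254
Series availability: 0.998017 × 0.997254 = 0.9953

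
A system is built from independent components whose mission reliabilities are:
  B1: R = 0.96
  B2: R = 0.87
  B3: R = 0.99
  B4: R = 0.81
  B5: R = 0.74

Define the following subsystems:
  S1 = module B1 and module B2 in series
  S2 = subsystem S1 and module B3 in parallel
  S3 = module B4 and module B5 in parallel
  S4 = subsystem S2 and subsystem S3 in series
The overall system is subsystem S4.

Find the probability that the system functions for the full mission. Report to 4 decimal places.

Series (B1 and B2): 0.960000 × 0.870000 = 0.835200
Parallel ([0.835200] and B3): 1 − (1 − 0.835200)(1 − 0.990000) = 0.998352
Parallel (B4 and B5): 1 − (1 − 0.810000)(1 − 0.740000) = 0.950600
Series ([0.998352] and [0.950600]): 0.998352 × 0.950600 = 0.9490

0.9490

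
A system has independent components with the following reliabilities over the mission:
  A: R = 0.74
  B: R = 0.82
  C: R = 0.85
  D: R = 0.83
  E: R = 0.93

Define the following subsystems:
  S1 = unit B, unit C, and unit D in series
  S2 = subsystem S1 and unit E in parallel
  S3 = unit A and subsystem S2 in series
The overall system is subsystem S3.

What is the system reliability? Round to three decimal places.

0.718

Series (B, C, and D): 0.82000 × 0.85000 × 0.83000 = 0.57851
Parallel ([0.57851] and E): 1 − (1 − 0.57851)(1 − 0.93000) = 0.97050
Series (A and [0.97050]): 0.74000 × 0.97050 = 0.718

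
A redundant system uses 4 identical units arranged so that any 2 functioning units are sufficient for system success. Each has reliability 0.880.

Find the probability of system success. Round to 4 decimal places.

R = Σ_{i=2}^{4} C(4,i) p^i (1−p)^{4−i} with p = 0.880
C(4,2)·0.880^2·0.120^2 = 0.066908
C(4,3)·0.880^3·0.120^1 = 0.327107
C(4,4)·0.880^4·0.120^0 = 0.599695
Sum = 0.9937

0.9937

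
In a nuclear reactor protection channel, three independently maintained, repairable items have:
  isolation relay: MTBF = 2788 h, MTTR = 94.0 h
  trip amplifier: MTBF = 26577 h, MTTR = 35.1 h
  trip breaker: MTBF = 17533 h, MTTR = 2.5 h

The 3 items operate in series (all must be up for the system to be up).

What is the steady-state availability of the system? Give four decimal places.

A(isolation relay) = MTBF/(MTBF+MTTR) = 2788/(2788+94.0) = 0.967384
A(trip amplifier) = MTBF/(MTBF+MTTR) = 26577/(26577+35.1) = 0.998681
A(trip breaker) = MTBF/(MTBF+MTTR) = 17533/(17533+2.5) = 0.999857
Series availability: 0.967384 × 0.998681 × 0.999857 = 0.9660

0.9660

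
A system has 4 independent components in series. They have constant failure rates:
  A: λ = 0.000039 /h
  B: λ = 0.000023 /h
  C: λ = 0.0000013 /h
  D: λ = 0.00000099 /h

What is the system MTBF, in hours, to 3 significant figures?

15600

Series of exponential components: λ_sys = Σ λ_i
λ_sys = 0.000039 + 0.000023 + 0.0000013 + 0.00000099 = 6.4290e-05 /h
MTBF = 1 / λ_sys = 15600 h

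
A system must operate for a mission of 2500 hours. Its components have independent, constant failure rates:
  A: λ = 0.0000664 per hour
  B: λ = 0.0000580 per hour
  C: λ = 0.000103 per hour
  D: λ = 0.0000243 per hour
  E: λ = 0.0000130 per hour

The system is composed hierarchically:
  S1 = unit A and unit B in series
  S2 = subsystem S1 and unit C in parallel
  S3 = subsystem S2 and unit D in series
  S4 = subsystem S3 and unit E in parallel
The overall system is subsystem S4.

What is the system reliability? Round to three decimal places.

R(A) = exp(−0.0000664 × 2500) = 0.84705
R(B) = exp(−0.0000580 × 2500) = 0.86502
R(C) = exp(−0.000103 × 2500) = 0.77298
R(D) = exp(−0.0000243 × 2500) = 0.94106
R(E) = exp(−0.0000130 × 2500) = 0.96802
Series (A and B): 0.84705 × 0.86502 = 0.73272
Parallel ([0.73272] and C): 1 − (1 − 0.73272)(1 − 0.77298) = 0.93932
Series ([0.93932] and D): 0.93932 × 0.94106 = 0.88396
Parallel ([0.88396] and E): 1 − (1 − 0.88396)(1 − 0.96802) = 0.996

0.996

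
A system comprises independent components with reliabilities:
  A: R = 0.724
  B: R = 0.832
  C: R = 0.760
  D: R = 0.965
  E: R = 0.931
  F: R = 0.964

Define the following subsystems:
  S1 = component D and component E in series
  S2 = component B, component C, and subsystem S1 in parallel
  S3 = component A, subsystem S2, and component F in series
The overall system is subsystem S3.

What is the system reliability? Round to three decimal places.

0.695

Series (D and E): 0.96500 × 0.93100 = 0.89842
Parallel (B, C, and [0.89842]): 1 − (1 − 0.83200)(1 − 0.76000)(1 − 0.89842) = 0.99590
Series (A, [0.99590], and F): 0.72400 × 0.99590 × 0.96400 = 0.695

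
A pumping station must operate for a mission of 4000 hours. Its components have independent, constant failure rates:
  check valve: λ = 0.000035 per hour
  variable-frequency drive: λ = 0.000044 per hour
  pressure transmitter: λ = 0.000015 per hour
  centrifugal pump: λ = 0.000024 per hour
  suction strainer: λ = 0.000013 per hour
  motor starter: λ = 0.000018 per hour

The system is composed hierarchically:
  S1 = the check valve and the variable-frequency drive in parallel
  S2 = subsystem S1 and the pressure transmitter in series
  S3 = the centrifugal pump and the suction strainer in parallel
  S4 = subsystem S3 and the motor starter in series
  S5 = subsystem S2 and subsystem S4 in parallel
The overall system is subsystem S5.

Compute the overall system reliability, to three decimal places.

R(check valve) = exp(−0.000035 × 4000) = 0.86936
R(variable-frequency drive) = exp(−0.000044 × 4000) = 0.83862
R(pressure transmitter) = exp(−0.000015 × 4000) = 0.94176
R(centrifugal pump) = exp(−0.000024 × 4000) = 0.90846
R(suction strainer) = exp(−0.000013 × 4000) = 0.94933
R(motor starter) = exp(−0.000018 × 4000) = 0.93053
Parallel (check valve and variable-frequency drive): 1 − (1 − 0.86936)(1 − 0.83862) = 0.97892
Series ([0.97892] and pressure transmitter): 0.97892 × 0.94176 = 0.92191
Parallel (centrifugal pump and suction strainer): 1 − (1 − 0.90846)(1 − 0.94933) = 0.99536
Series ([0.99536] and motor starter): 0.99536 × 0.93053 = 0.92621
Parallel ([0.92191] and [0.92621]): 1 − (1 − 0.92191)(1 − 0.92621) = 0.994

0.994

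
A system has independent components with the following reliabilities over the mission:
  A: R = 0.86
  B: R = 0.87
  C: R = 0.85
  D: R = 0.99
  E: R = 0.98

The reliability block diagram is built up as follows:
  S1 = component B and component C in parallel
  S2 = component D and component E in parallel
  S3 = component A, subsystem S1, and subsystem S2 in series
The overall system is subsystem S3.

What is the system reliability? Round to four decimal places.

0.8431

Parallel (B and C): 1 − (1 − 0.870000)(1 − 0.850000) = 0.980500
Parallel (D and E): 1 − (1 − 0.990000)(1 − 0.980000) = 0.999800
Series (A, [0.980500], and [0.999800]): 0.860000 × 0.980500 × 0.999800 = 0.8431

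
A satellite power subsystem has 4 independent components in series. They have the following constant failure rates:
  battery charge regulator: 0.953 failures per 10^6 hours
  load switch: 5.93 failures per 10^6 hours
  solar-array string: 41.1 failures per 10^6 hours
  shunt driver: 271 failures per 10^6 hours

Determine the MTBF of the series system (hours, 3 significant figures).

3130

Series of exponential components: λ_sys = Σ λ_i
λ_sys = 0.000000953 + 0.00000593 + 0.0000411 + 0.000271 = 3.1898e-04 /h
MTBF = 1 / λ_sys = 3130 h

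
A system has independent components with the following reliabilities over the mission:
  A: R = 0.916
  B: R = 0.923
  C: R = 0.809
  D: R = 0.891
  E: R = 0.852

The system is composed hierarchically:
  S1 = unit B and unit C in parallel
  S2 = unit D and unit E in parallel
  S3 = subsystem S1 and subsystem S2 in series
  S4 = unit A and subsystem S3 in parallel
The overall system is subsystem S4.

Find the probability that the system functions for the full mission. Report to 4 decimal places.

0.9974

Parallel (B and C): 1 − (1 − 0.923000)(1 − 0.809000) = 0.985293
Parallel (D and E): 1 − (1 − 0.891000)(1 − 0.852000) = 0.983868
Series ([0.985293] and [0.983868]): 0.985293 × 0.983868 = 0.969398
Parallel (A and [0.969398]): 1 − (1 − 0.916000)(1 − 0.969398) = 0.9974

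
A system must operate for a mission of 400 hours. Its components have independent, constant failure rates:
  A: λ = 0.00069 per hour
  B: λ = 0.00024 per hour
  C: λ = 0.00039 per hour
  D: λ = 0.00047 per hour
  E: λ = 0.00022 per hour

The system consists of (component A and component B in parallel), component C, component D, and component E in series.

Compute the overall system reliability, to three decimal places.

R(A) = exp(−0.00069 × 400) = 0.75881
R(B) = exp(−0.00024 × 400) = 0.90846
R(C) = exp(−0.00039 × 400) = 0.85556
R(D) = exp(−0.00047 × 400) = 0.82861
R(E) = exp(−0.00022 × 400) = 0.91576
Parallel (A and B): 1 − (1 − 0.75881)(1 − 0.90846) = 0.97792
Series ([0.97792], C, D, and E): 0.97792 × 0.85556 × 0.82861 × 0.91576 = 0.635

0.635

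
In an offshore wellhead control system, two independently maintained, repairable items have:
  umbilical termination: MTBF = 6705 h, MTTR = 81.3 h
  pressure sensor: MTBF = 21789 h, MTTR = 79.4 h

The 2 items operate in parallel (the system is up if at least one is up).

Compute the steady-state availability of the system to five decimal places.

0.99996

A(umbilical termination) = MTBF/(MTBF+MTTR) = 6705/(6705+81.3) = 0.988020
A(pressure sensor) = MTBF/(MTBF+MTTR) = 21789/(21789+79.4) = 0.996369
Parallel availability: 1 − (1 − 0.988020)(1 − 0.996369) = 0.99996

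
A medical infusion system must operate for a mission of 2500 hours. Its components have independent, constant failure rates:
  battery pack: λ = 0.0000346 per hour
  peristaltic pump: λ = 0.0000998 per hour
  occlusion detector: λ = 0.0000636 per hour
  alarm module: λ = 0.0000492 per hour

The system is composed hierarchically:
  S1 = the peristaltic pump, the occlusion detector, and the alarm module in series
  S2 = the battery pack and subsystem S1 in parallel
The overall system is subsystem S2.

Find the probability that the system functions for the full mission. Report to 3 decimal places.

R(battery pack) = exp(−0.0000346 × 2500) = 0.91714
R(peristaltic pump) = exp(−0.0000998 × 2500) = 0.77919
R(occlusion detector) = exp(−0.0000636 × 2500) = 0.85300
R(alarm module) = exp(−0.0000492 × 2500) = 0.88426
Series (peristaltic pump, occlusion detector, and alarm module): 0.77919 × 0.85300 × 0.88426 = 0.58772
Parallel (battery pack and [0.58772]): 1 − (1 − 0.91714)(1 − 0.58772) = 0.966

0.966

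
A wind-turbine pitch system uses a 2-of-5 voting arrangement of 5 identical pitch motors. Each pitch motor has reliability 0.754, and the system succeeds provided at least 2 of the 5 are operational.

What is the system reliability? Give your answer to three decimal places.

0.985

R = Σ_{i=2}^{5} C(5,i) p^i (1−p)^{5−i} with p = 0.754
C(5,2)·0.754^2·0.246^3 = 0.08463
C(5,3)·0.754^3·0.246^2 = 0.25941
C(5,4)·0.754^4·0.246^1 = 0.39755
C(5,5)·0.754^5·0.246^0 = 0.24370
Sum = 0.985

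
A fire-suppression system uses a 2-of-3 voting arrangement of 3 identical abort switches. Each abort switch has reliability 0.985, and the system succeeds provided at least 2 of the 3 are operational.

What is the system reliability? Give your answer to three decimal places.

0.999

R = Σ_{i=2}^{3} C(3,i) p^i (1−p)^{3−i} with p = 0.985
C(3,2)·0.985^2·0.015^1 = 0.04366
C(3,3)·0.985^3·0.015^0 = 0.95567
Sum = 0.999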